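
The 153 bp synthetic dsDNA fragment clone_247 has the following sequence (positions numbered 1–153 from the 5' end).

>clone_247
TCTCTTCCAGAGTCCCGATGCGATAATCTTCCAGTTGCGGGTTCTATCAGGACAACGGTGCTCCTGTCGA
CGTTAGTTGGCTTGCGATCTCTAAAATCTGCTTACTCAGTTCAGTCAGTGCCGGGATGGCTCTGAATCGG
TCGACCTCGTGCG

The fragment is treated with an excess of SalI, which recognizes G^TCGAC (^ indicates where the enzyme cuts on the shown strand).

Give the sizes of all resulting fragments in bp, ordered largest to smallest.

74, 66, 13 bp

SalI sites (GTCGAC) start at positions 66, 140.
SalI cuts after the first base of each site, so after positions 66, 140.
Linear molecule, 2 cuts → 3 fragments:
  1–66 → 66 bp
  67–140 → 74 bp
  141–153 → 13 bp
Sorted largest to smallest: 74, 66, 13 bp.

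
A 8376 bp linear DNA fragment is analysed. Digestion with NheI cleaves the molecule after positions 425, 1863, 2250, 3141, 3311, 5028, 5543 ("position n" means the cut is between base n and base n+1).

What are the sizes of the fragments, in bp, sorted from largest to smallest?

2833, 1717, 1438, 891, 515, 425, 387, 170 bp

Linear molecule, 7 cuts → 8 fragments:
  425 − 0 = 425 bp
  1863 − 425 = 1438 bp
  2250 − 1863 = 387 bp
  3141 − 2250 = 891 bp
  3311 − 3141 = 170 bp
  5028 − 3311 = 1717 bp
  5543 − 5028 = 515 bp
  8376 − 5543 = 2833 bp
Sorted largest to smallest: 2833, 1717, 1438, 891, 515, 425, 387, 170 bp.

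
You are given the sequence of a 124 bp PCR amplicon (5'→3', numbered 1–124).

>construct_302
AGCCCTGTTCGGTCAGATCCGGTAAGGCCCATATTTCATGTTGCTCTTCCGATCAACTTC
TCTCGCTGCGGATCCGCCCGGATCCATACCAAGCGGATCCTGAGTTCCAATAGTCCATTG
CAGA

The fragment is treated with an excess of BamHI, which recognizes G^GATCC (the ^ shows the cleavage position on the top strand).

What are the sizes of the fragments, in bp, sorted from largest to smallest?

BamHI sites (GGATCC) start at positions 70, 80, 95.
BamHI cuts after the first base of each site, so after positions 70, 80, 95.
Linear molecule, 3 cuts → 4 fragments:
  1–70 → 70 bp
  71–80 → 10 bp
  81–95 → 15 bp
  96–124 → 29 bp
Sorted largest to smallest: 70, 29, 15, 10 bp.

70, 29, 15, 10 bp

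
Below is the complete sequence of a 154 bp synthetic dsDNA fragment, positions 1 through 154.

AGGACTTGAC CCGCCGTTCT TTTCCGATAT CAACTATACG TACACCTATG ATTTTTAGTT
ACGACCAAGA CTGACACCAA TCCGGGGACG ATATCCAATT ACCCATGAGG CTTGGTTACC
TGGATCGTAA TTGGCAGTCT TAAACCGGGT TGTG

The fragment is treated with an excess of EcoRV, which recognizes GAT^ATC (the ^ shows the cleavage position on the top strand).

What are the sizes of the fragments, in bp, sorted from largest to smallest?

EcoRV sites (GATATC) start at positions 26, 90.
EcoRV cuts after base 3 of each site, so after positions 28, 92.
Linear molecule, 2 cuts → 3 fragments:
  1–28 → 28 bp
  29–92 → 64 bp
  93–154 → 62 bp
Sorted largest to smallest: 64, 62, 28 bp.

64, 62, 28 bp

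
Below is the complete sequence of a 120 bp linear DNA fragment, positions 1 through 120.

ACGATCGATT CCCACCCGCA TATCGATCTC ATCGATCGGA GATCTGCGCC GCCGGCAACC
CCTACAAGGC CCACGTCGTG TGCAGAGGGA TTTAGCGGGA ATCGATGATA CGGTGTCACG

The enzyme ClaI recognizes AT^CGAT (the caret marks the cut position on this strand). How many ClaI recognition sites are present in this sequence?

ATCGAT occurs starting at positions 4, 22, 31, 101.
ClaI cuts at 4 sites.

4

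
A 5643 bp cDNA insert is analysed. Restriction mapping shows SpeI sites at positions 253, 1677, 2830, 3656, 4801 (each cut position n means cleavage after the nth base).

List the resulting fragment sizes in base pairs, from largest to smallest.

Linear molecule, 5 cuts → 6 fragments:
  253 − 0 = 253 bp
  1677 − 253 = 1424 bp
  2830 − 1677 = 1153 bp
  3656 − 2830 = 826 bp
  4801 − 3656 = 1145 bp
  5643 − 4801 = 842 bp
Sorted largest to smallest: 1424, 1153, 1145, 842, 826, 253 bp.

1424, 1153, 1145, 842, 826, 253 bp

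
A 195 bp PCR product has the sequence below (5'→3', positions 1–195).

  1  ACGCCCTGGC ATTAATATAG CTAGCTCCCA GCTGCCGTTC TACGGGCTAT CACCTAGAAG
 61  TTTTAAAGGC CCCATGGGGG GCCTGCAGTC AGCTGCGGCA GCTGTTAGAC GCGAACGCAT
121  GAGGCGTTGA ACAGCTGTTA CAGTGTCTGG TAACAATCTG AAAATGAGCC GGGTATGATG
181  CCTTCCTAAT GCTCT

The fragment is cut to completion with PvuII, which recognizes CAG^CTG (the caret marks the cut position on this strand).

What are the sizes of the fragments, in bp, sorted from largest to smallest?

61, 61, 33, 31, 9 bp

PvuII sites (CAGCTG) start at positions 29, 90, 99, 132.
PvuII cuts after base 3 of each site, so after positions 31, 92, 101, 134.
Linear molecule, 4 cuts → 5 fragments:
  1–31 → 31 bp
  32–92 → 61 bp
  93–101 → 9 bp
  102–134 → 33 bp
  135–195 → 61 bp
Sorted largest to smallest: 61, 61, 33, 31, 9 bp.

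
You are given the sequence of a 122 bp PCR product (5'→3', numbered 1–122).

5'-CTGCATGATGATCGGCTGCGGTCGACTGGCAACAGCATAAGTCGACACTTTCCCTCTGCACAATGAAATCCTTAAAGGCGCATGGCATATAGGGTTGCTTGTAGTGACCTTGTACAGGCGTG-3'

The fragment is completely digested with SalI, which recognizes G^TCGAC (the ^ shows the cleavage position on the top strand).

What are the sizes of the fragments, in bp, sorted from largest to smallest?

SalI sites (GTCGAC) start at positions 21, 41.
SalI cuts after the first base of each site, so after positions 21, 41.
Linear molecule, 2 cuts → 3 fragments:
  1–21 → 21 bp
  22–41 → 20 bp
  42–122 → 81 bp
Sorted largest to smallest: 81, 21, 20 bp.

81, 21, 20 bp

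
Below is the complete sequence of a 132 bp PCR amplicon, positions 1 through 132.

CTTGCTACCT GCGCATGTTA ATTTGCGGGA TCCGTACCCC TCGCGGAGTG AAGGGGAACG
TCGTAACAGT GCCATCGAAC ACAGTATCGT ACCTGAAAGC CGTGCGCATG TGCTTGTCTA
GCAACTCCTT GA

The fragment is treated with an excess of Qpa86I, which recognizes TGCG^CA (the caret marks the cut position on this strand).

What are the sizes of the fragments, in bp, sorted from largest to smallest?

Qpa86I sites (TGCGCA) start at positions 10, 103.
Qpa86I cuts after base 4 of each site, so after positions 13, 106.
Linear molecule, 2 cuts → 3 fragments:
  1–13 → 13 bp
  14–106 → 93 bp
  107–132 → 26 bp
Sorted largest to smallest: 93, 26, 13 bp.

93, 26, 13 bp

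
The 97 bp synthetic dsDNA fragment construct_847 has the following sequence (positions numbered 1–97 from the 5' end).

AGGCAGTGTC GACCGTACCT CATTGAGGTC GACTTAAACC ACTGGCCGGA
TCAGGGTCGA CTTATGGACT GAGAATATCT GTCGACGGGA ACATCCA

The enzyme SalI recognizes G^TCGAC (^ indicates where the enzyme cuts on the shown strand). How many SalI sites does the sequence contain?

GTCGAC occurs starting at positions 8, 28, 56, 81.
SalI cuts at 4 sites.

4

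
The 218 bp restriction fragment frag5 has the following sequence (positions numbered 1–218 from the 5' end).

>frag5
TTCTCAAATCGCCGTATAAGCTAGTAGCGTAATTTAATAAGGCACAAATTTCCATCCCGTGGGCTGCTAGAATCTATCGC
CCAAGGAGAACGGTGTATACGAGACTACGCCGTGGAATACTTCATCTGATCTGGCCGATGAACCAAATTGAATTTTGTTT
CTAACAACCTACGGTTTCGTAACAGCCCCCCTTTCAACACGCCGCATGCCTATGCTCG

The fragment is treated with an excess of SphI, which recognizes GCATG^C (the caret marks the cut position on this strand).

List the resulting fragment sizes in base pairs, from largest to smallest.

208, 10 bp

The SphI site (GCATGC) starts at position 204.
SphI cuts after base 5 of each site (before the last base), so after position 208.
Linear molecule, 1 cut → 2 fragments:
  1–208 → 208 bp
  209–218 → 10 bp
Sorted largest to smallest: 208, 10 bp.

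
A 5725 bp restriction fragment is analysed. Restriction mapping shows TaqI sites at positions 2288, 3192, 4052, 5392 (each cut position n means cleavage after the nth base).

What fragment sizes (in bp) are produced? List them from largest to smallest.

Linear molecule, 4 cuts → 5 fragments:
  2288 − 0 = 2288 bp
  3192 − 2288 = 904 bp
  4052 − 3192 = 860 bp
  5392 − 4052 = 1340 bp
  5725 − 5392 = 333 bp
Sorted largest to smallest: 2288, 1340, 904, 860, 333 bp.

2288, 1340, 904, 860, 333 bp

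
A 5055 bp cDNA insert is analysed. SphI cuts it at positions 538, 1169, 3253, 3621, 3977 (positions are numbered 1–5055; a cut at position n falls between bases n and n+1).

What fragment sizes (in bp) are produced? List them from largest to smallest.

Linear molecule, 5 cuts → 6 fragments:
  538 − 0 = 538 bp
  1169 − 538 = 631 bp
  3253 − 1169 = 2084 bp
  3621 − 3253 = 368 bp
  3977 − 3621 = 356 bp
  5055 − 3977 = 1078 bp
Sorted largest to smallest: 2084, 1078, 631, 538, 368, 356 bp.

2084, 1078, 631, 538, 368, 356 bp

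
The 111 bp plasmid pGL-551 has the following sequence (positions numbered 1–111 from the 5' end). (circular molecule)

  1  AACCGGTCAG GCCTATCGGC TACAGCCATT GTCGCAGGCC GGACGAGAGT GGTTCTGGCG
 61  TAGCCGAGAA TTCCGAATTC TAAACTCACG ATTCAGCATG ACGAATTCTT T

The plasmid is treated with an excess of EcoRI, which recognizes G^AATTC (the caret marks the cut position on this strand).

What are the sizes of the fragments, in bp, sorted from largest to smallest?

76, 28, 7 bp

EcoRI sites (GAATTC) start at positions 68, 75, 103.
EcoRI cuts after the first base of each site, so after positions 68, 75, 103.
Circular molecule, 3 cuts → 3 fragments:
  69–75 → 7 bp
  76–103 → 28 bp
  104–111 then 1–68 → 8 + 68 = 76 bp
Sorted largest to smallest: 76, 28, 7 bp.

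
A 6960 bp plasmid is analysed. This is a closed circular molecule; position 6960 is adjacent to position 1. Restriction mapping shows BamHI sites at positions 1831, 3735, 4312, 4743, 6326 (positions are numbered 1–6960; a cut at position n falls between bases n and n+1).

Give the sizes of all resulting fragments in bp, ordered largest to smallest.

2465, 1904, 1583, 577, 431 bp

Circular molecule, 5 cuts → 5 fragments:
  3735 − 1831 = 1904 bp
  4312 − 3735 = 577 bp
  4743 − 4312 = 431 bp
  6326 − 4743 = 1583 bp
  wrap: 6960 − 6326 + 1831 = 2465 bp
Sorted largest to smallest: 2465, 1904, 1583, 577, 431 bp.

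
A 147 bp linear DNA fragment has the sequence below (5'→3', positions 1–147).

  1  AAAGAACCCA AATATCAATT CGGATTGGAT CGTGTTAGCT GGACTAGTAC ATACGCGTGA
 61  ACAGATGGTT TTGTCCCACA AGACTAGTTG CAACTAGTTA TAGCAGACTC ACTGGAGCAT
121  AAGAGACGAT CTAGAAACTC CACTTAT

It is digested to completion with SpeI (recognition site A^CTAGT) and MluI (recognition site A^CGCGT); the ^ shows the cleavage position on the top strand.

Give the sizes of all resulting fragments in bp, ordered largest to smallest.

54, 43, 30, 10, 10 bp

SpeI sites (ACTAGT) start at positions 43, 83, 93.
SpeI cuts after the first base of each site, so after positions 43, 83, 93.
The MluI site (ACGCGT) starts at position 53.
MluI cuts after the first base of each site, so after position 53.
Combined cut positions: 43, 53, 83, 93.
Linear molecule, 4 cuts → 5 fragments:
  1–43 → 43 bp
  44–53 → 10 bp
  54–83 → 30 bp
  84–93 → 10 bp
  94–147 → 54 bp
Sorted largest to smallest: 54, 43, 30, 10, 10 bp.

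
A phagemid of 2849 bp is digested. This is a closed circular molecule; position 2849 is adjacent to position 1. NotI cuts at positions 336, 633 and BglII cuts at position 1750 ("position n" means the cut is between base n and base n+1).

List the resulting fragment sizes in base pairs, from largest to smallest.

Combined cut positions (sorted): 336, 633, 1750.
Circular molecule, 3 cuts → 3 fragments:
  633 − 336 = 297 bp
  1750 − 633 = 1117 bp
  wrap: 2849 − 1750 + 336 = 1435 bp
Sorted largest to smallest: 1435, 1117, 297 bp.

1435, 1117, 297 bp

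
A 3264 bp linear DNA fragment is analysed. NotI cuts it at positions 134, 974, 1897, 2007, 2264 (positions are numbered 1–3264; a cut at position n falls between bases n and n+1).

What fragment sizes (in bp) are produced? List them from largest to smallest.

1000, 923, 840, 257, 134, 110 bp

Linear molecule, 5 cuts → 6 fragments:
  134 − 0 = 134 bp
  974 − 134 = 840 bp
  1897 − 974 = 923 bp
  2007 − 1897 = 110 bp
  2264 − 2007 = 257 bp
  3264 − 2264 = 1000 bp
Sorted largest to smallest: 1000, 923, 840, 257, 134, 110 bp.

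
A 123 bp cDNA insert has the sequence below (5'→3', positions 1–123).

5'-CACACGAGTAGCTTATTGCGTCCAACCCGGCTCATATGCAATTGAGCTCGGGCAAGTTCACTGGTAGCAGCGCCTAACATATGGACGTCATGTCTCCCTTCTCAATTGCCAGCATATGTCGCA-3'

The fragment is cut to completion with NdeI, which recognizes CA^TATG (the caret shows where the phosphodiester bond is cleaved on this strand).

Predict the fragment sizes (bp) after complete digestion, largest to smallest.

NdeI sites (CATATG) start at positions 33, 78, 113.
NdeI cuts after base 2 of each site, so after positions 34, 79, 114.
Linear molecule, 3 cuts → 4 fragments:
  1–34 → 34 bp
  35–79 → 45 bp
  80–114 → 35 bp
  115–123 → 9 bp
Sorted largest to smallest: 45, 35, 34, 9 bp.

45, 35, 34, 9 bp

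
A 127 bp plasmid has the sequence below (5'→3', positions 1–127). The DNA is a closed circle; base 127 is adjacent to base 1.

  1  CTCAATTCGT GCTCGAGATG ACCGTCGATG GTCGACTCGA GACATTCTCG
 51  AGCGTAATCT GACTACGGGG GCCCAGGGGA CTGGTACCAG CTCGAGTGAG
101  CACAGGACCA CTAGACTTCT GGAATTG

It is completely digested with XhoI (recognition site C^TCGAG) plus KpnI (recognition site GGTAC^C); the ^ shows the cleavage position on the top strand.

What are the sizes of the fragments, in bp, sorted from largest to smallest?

XhoI sites (CTCGAG) start at positions 12, 36, 47, 91.
XhoI cuts after the first base of each site, so after positions 12, 36, 47, 91.
The KpnI site (GGTACC) starts at position 83.
KpnI cuts after base 5 of each site (before the last base), so after position 87.
Combined cut positions: 12, 36, 47, 87, 91.
Circular molecule, 5 cuts → 5 fragments:
  13–36 → 24 bp
  37–47 → 11 bp
  48–87 → 40 bp
  88–91 → 4 bp
  92–127 then 1–12 → 36 + 12 = 48 bp
Sorted largest to smallest: 48, 40, 24, 11, 4 bp.

48, 40, 24, 11, 4 bp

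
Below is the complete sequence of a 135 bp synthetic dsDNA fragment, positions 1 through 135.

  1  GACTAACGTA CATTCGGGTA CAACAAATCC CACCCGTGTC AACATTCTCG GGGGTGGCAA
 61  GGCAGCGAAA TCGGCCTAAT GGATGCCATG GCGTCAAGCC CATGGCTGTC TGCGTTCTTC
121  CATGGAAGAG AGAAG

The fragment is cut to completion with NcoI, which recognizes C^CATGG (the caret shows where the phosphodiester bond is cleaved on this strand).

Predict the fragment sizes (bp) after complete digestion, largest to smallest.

86, 20, 15, 14 bp

NcoI sites (CCATGG) start at positions 86, 100, 120.
NcoI cuts after the first base of each site, so after positions 86, 100, 120.
Linear molecule, 3 cuts → 4 fragments:
  1–86 → 86 bp
  87–100 → 14 bp
  101–120 → 20 bp
  121–135 → 15 bp
Sorted largest to smallest: 86, 20, 15, 14 bp.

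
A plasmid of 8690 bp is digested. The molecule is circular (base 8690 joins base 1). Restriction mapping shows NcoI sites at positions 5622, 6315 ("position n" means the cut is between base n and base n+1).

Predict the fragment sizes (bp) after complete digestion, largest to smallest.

7997, 693 bp

Circular molecule, 2 cuts → 2 fragments:
  6315 − 5622 = 693 bp
  wrap: 8690 − 6315 + 5622 = 7997 bp
Sorted largest to smallest: 7997, 693 bp.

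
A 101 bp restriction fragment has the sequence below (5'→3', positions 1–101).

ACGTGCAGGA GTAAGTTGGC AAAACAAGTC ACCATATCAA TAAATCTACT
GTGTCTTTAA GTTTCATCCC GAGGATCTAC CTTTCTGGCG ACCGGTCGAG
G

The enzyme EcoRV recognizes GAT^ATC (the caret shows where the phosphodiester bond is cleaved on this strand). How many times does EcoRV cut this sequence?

0

No occurrence of GATATC is present in the sequence.
EcoRV does not cut: 0 sites.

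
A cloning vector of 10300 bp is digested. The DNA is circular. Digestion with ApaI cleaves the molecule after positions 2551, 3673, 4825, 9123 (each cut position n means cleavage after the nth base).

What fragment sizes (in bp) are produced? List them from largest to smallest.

Circular molecule, 4 cuts → 4 fragments:
  3673 − 2551 = 1122 bp
  4825 − 3673 = 1152 bp
  9123 − 4825 = 4298 bp
  wrap: 10300 − 9123 + 2551 = 3728 bp
Sorted largest to smallest: 4298, 3728, 1152, 1122 bp.

4298, 3728, 1152, 1122 bp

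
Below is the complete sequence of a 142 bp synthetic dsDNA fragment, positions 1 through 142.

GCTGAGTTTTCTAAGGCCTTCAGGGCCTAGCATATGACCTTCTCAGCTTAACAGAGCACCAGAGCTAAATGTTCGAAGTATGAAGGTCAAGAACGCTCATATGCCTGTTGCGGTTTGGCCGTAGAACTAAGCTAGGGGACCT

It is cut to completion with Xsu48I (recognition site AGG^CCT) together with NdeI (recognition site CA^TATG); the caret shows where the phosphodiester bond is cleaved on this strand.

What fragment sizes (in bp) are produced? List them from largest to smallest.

67, 43, 16, 16 bp

The Xsu48I site (AGGCCT) starts at position 14.
Xsu48I cuts after base 3 of each site, so after position 16.
NdeI sites (CATATG) start at positions 31, 98.
NdeI cuts after base 2 of each site, so after positions 32, 99.
Combined cut positions: 16, 32, 99.
Linear molecule, 3 cuts → 4 fragments:
  1–16 → 16 bp
  17–32 → 16 bp
  33–99 → 67 bp
  100–142 → 43 bp
Sorted largest to smallest: 67, 43, 16, 16 bp.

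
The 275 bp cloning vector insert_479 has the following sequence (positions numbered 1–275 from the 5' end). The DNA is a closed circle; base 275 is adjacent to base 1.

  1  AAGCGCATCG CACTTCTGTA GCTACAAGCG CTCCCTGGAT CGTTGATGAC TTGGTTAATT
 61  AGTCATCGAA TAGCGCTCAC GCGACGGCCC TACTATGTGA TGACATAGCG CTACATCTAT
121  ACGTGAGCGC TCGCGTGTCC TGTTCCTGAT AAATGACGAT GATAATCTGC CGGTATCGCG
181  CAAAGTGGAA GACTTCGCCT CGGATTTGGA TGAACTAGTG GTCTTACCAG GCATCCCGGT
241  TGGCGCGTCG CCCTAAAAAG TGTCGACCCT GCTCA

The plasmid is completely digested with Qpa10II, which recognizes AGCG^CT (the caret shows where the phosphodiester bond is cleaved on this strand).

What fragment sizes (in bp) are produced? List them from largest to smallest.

Qpa10II sites (AGCGCT) start at positions 27, 72, 107, 126.
Qpa10II cuts after base 4 of each site, so after positions 30, 75, 110, 129.
Circular molecule, 4 cuts → 4 fragments:
  31–75 → 45 bp
  76–110 → 35 bp
  111–129 → 19 bp
  130–275 then 1–30 → 146 + 30 = 176 bp
Sorted largest to smallest: 176, 45, 35, 19 bp.

176, 45, 35, 19 bp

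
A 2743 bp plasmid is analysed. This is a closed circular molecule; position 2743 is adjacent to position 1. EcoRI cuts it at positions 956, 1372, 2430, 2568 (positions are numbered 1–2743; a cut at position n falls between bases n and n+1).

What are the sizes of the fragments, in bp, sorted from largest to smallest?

Circular molecule, 4 cuts → 4 fragments:
  1372 − 956 = 416 bp
  2430 − 1372 = 1058 bp
  2568 − 2430 = 138 bp
  wrap: 2743 − 2568 + 956 = 1131 bp
Sorted largest to smallest: 1131, 1058, 416, 138 bp.

1131, 1058, 416, 138 bp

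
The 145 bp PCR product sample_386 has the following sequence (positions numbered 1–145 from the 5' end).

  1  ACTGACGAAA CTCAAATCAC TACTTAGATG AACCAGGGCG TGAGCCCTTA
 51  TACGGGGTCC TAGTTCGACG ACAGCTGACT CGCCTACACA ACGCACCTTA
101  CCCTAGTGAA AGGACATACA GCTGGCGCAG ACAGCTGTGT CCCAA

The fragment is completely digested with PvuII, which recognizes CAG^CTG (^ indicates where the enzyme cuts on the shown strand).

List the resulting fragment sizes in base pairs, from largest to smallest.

PvuII sites (CAGCTG) start at positions 72, 119, 132.
PvuII cuts after base 3 of each site, so after positions 74, 121, 134.
Linear molecule, 3 cuts → 4 fragments:
  1–74 → 74 bp
  75–121 → 47 bp
  122–134 → 13 bp
  135–145 → 11 bp
Sorted largest to smallest: 74, 47, 13, 11 bp.

74, 47, 13, 11 bp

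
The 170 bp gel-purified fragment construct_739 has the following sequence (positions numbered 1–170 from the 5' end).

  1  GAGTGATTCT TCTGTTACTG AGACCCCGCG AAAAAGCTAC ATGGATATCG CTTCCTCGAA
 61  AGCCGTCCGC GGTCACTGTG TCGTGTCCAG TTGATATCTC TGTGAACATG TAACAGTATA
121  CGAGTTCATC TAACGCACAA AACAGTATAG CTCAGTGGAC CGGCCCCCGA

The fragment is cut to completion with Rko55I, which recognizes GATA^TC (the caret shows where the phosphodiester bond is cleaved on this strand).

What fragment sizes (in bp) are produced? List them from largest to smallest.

74, 49, 47 bp

Rko55I sites (GATATC) start at positions 44, 93.
Rko55I cuts after base 4 of each site, so after positions 47, 96.
Linear molecule, 2 cuts → 3 fragments:
  1–47 → 47 bp
  48–96 → 49 bp
  97–170 → 74 bp
Sorted largest to smallest: 74, 49, 47 bp.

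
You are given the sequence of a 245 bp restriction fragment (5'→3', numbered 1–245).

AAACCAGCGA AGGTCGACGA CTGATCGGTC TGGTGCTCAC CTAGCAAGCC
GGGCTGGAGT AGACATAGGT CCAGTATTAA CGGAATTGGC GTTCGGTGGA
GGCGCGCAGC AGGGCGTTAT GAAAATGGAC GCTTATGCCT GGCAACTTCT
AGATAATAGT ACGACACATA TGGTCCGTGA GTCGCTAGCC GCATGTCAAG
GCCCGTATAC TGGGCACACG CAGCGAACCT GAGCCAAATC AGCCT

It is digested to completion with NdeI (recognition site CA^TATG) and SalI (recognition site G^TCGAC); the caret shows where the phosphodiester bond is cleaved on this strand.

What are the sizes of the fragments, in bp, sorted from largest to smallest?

The NdeI site (CATATG) starts at position 167.
NdeI cuts after base 2 of each site, so after position 168.
The SalI site (GTCGAC) starts at position 13.
SalI cuts after the first base of each site, so after position 13.
Combined cut positions: 13, 168.
Linear molecule, 2 cuts → 3 fragments:
  1–13 → 13 bp
  14–168 → 155 bp
  169–245 → 77 bp
Sorted largest to smallest: 155, 77, 13 bp.

155, 77, 13 bp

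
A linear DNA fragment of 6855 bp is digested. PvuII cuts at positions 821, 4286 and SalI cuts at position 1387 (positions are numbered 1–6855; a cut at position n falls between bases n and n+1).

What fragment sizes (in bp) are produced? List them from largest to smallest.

2899, 2569, 821, 566 bp

Combined cut positions (sorted): 821, 1387, 4286.
Linear molecule, 3 cuts → 4 fragments:
  821 − 0 = 821 bp
  1387 − 821 = 566 bp
  4286 − 1387 = 2899 bp
  6855 − 4286 = 2569 bp
Sorted largest to smallest: 2899, 2569, 821, 566 bp.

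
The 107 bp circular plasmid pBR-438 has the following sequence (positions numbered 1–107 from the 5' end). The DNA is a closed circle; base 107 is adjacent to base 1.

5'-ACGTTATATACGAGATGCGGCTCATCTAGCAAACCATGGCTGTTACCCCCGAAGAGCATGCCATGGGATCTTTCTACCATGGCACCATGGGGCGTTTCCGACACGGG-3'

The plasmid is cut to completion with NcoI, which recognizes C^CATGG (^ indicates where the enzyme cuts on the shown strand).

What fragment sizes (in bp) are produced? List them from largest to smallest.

56, 27, 16, 8 bp

NcoI sites (CCATGG) start at positions 34, 61, 77, 85.
NcoI cuts after the first base of each site, so after positions 34, 61, 77, 85.
Circular molecule, 4 cuts → 4 fragments:
  35–61 → 27 bp
  62–77 → 16 bp
  78–85 → 8 bp
  86–107 then 1–34 → 22 + 34 = 56 bp
Sorted largest to smallest: 56, 27, 16, 8 bp.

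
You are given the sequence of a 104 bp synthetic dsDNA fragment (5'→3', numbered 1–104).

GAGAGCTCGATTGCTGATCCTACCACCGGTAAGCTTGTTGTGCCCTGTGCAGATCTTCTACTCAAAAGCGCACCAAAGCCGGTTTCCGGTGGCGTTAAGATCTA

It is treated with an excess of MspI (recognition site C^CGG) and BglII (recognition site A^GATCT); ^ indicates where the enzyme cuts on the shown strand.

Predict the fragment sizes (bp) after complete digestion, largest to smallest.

28, 26, 25, 12, 7, 6 bp

MspI sites (CCGG) start at positions 26, 79, 86.
MspI cuts after the first base of each site, so after positions 26, 79, 86.
BglII sites (AGATCT) start at positions 51, 98.
BglII cuts after the first base of each site, so after positions 51, 98.
Combined cut positions: 26, 51, 79, 86, 98.
Linear molecule, 5 cuts → 6 fragments:
  1–26 → 26 bp
  27–51 → 25 bp
  52–79 → 28 bp
  80–86 → 7 bp
  87–98 → 12 bp
  99–104 → 6 bp
Sorted largest to smallest: 28, 26, 25, 12, 7, 6 bp.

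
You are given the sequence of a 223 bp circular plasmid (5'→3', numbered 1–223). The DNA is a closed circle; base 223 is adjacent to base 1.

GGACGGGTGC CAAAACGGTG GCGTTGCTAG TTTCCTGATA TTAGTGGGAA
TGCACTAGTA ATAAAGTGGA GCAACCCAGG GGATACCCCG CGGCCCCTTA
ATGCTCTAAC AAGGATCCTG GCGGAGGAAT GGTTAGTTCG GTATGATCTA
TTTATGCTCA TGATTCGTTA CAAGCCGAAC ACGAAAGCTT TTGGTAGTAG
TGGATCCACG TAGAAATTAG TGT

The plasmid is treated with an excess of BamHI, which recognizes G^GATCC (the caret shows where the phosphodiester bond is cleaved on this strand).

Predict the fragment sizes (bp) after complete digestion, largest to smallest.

134, 89 bp

BamHI sites (GGATCC) start at positions 113, 202.
BamHI cuts after the first base of each site, so after positions 113, 202.
Circular molecule, 2 cuts → 2 fragments:
  114–202 → 89 bp
  203–223 then 1–113 → 21 + 113 = 134 bp
Sorted largest to smallest: 134, 89 bp.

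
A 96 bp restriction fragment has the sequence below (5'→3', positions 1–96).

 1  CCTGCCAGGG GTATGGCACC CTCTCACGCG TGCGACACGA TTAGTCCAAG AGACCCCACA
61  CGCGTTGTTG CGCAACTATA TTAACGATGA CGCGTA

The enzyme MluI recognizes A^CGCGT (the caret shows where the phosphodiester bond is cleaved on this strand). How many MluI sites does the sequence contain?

ACGCGT occurs starting at positions 26, 60, 90.
MluI cuts at 3 sites.

3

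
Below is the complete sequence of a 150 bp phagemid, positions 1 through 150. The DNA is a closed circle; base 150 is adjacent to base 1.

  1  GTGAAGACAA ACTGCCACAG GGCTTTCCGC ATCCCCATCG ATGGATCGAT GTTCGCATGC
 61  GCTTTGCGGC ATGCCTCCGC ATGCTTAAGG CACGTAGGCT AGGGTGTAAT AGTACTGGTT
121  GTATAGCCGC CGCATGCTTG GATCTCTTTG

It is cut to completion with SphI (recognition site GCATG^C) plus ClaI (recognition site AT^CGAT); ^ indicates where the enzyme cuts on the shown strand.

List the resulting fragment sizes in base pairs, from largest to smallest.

53, 52, 14, 13, 10, 8 bp

SphI sites (GCATGC) start at positions 55, 69, 79, 132.
SphI cuts after base 5 of each site (before the last base), so after positions 59, 73, 83, 136.
ClaI sites (ATCGAT) start at positions 37, 45.
ClaI cuts after base 2 of each site, so after positions 38, 46.
Combined cut positions: 38, 46, 59, 73, 83, 136.
Circular molecule, 6 cuts → 6 fragments:
  39–46 → 8 bp
  47–59 → 13 bp
  60–73 → 14 bp
  74–83 → 10 bp
  84–136 → 53 bp
  137–150 then 1–38 → 14 + 38 = 52 bp
Sorted largest to smallest: 53, 52, 14, 13, 10, 8 bp.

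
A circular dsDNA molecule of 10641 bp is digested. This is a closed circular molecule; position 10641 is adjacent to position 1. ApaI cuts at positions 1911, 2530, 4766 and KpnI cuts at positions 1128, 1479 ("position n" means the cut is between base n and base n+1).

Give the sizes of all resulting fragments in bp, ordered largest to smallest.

Combined cut positions (sorted): 1128, 1479, 1911, 2530, 4766.
Circular molecule, 5 cuts → 5 fragments:
  1479 − 1128 = 351 bp
  1911 − 1479 = 432 bp
  2530 − 1911 = 619 bp
  4766 − 2530 = 2236 bp
  wrap: 10641 − 4766 + 1128 = 7003 bp
Sorted largest to smallest: 7003, 2236, 619, 432, 351 bp.

7003, 2236, 619, 432, 351 bp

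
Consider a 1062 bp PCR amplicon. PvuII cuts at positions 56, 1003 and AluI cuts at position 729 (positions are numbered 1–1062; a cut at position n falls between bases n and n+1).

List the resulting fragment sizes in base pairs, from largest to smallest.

673, 274, 59, 56 bp

Combined cut positions (sorted): 56, 729, 1003.
Linear molecule, 3 cuts → 4 fragments:
  56 − 0 = 56 bp
  729 − 56 = 673 bp
  1003 − 729 = 274 bp
  1062 − 1003 = 59 bp
Sorted largest to smallest: 673, 274, 59, 56 bp.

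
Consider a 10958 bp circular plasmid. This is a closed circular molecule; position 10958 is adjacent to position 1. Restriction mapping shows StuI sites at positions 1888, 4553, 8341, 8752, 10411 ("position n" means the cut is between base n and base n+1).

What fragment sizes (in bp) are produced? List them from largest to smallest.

3788, 2665, 2435, 1659, 411 bp

Circular molecule, 5 cuts → 5 fragments:
  4553 − 1888 = 2665 bp
  8341 − 4553 = 3788 bp
  8752 − 8341 = 411 bp
  10411 − 8752 = 1659 bp
  wrap: 10958 − 10411 + 1888 = 2435 bp
Sorted largest to smallest: 3788, 2665, 2435, 1659, 411 bp.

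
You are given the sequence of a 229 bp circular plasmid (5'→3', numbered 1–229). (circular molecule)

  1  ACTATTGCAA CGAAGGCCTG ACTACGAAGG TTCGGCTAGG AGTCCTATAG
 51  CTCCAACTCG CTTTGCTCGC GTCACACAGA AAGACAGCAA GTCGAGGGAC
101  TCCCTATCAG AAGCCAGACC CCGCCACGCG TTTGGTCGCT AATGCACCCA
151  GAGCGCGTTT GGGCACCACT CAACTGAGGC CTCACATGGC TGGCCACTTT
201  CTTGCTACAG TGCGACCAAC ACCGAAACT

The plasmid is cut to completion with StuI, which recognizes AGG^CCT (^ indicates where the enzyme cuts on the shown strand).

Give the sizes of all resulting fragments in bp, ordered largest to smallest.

163, 66 bp

StuI sites (AGGCCT) start at positions 14, 177.
StuI cuts after base 3 of each site, so after positions 16, 179.
Circular molecule, 2 cuts → 2 fragments:
  17–179 → 163 bp
  180–229 then 1–16 → 50 + 16 = 66 bp
Sorted largest to smallest: 163, 66 bp.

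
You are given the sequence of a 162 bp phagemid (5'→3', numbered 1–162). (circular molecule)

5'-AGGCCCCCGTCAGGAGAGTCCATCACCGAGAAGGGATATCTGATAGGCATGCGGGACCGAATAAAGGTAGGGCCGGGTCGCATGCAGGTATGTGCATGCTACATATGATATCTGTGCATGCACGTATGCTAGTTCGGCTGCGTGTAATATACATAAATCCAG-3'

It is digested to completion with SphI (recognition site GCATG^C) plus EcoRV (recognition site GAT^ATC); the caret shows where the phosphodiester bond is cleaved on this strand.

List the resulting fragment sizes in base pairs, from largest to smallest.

79, 33, 14, 14, 11, 11 bp

SphI sites (GCATGC) start at positions 47, 80, 94, 116.
SphI cuts after base 5 of each site (before the last base), so after positions 51, 84, 98, 120.
EcoRV sites (GATATC) start at positions 35, 107.
EcoRV cuts after base 3 of each site, so after positions 37, 109.
Combined cut positions: 37, 51, 84, 98, 109, 120.
Circular molecule, 6 cuts → 6 fragments:
  38–51 → 14 bp
  52–84 → 33 bp
  85–98 → 14 bp
  99–109 → 11 bp
  110–120 → 11 bp
  121–162 then 1–37 → 42 + 37 = 79 bp
Sorted largest to smallest: 79, 33, 14, 14, 11, 11 bp.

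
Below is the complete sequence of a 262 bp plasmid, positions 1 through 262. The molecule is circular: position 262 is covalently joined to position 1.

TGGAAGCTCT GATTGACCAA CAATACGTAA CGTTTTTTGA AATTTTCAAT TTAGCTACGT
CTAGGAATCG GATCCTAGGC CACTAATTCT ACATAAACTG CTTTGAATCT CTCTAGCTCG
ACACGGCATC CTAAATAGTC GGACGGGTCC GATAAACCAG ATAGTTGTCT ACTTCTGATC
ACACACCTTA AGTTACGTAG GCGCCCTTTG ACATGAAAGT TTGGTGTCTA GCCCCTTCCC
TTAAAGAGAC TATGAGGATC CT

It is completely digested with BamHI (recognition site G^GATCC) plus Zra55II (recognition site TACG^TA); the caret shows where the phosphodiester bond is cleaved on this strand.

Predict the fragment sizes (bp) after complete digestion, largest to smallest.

BamHI sites (GGATCC) start at positions 70, 256.
BamHI cuts after the first base of each site, so after positions 70, 256.
Zra55II sites (TACGTA) start at positions 24, 194.
Zra55II cuts after base 4 of each site, so after positions 27, 197.
Combined cut positions: 27, 70, 197, 256.
Circular molecule, 4 cuts → 4 fragments:
  28–70 → 43 bp
  71–197 → 127 bp
  198–256 → 59 bp
  257–262 then 1–27 → 6 + 27 = 33 bp
Sorted largest to smallest: 127, 59, 43, 33 bp.

127, 59, 43, 33 bp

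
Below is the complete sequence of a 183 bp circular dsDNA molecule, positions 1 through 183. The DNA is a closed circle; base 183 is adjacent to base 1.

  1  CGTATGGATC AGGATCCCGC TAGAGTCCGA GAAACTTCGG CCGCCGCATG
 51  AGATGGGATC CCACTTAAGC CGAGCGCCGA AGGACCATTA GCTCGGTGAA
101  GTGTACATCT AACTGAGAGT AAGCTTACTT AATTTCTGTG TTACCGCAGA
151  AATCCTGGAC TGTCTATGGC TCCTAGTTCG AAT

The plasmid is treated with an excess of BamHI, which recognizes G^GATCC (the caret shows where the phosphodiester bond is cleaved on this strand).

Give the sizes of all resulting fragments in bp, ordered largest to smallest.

BamHI sites (GGATCC) start at positions 12, 56.
BamHI cuts after the first base of each site, so after positions 12, 56.
Circular molecule, 2 cuts → 2 fragments:
  13–56 → 44 bp
  57–183 then 1–12 → 127 + 12 = 139 bp
Sorted largest to smallest: 139, 44 bp.

139, 44 bp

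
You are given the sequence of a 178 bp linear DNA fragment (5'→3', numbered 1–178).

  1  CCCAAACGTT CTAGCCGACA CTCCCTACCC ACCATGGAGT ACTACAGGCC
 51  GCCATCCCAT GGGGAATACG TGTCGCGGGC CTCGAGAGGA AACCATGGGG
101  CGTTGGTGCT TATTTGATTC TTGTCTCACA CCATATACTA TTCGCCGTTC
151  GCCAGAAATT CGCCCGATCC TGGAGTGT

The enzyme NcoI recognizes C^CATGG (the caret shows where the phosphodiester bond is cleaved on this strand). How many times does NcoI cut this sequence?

3

CCATGG occurs starting at positions 32, 57, 93.
NcoI cuts at 3 sites.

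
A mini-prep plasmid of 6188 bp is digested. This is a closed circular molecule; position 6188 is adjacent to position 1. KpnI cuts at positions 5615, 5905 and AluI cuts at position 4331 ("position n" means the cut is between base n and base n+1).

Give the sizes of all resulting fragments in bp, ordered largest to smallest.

4614, 1284, 290 bp

Combined cut positions (sorted): 4331, 5615, 5905.
Circular molecule, 3 cuts → 3 fragments:
  5615 − 4331 = 1284 bp
  5905 − 5615 = 290 bp
  wrap: 6188 − 5905 + 4331 = 4614 bp
Sorted largest to smallest: 4614, 1284, 290 bp.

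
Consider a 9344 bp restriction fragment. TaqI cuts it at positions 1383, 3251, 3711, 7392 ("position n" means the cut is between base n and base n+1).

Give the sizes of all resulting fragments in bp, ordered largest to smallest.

3681, 1952, 1868, 1383, 460 bp

Linear molecule, 4 cuts → 5 fragments:
  1383 − 0 = 1383 bp
  3251 − 1383 = 1868 bp
  3711 − 3251 = 460 bp
  7392 − 3711 = 3681 bp
  9344 − 7392 = 1952 bp
Sorted largest to smallest: 3681, 1952, 1868, 1383, 460 bp.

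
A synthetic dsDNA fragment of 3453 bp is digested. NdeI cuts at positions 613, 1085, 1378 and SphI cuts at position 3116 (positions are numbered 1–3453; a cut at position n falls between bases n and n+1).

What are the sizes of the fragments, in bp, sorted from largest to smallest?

Combined cut positions (sorted): 613, 1085, 1378, 3116.
Linear molecule, 4 cuts → 5 fragments:
  613 − 0 = 613 bp
  1085 − 613 = 472 bp
  1378 − 1085 = 293 bp
  3116 − 1378 = 1738 bp
  3453 − 3116 = 337 bp
Sorted largest to smallest: 1738, 613, 472, 337, 293 bp.

1738, 613, 472, 337, 293 bp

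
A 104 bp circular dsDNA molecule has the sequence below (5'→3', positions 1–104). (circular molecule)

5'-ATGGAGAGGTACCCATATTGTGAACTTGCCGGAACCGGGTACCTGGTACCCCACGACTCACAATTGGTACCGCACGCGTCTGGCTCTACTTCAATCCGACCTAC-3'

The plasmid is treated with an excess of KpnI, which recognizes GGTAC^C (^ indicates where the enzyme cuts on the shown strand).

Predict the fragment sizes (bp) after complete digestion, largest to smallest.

46, 30, 21, 7 bp

KpnI sites (GGTACC) start at positions 8, 38, 45, 66.
KpnI cuts after base 5 of each site (before the last base), so after positions 12, 42, 49, 70.
Circular molecule, 4 cuts → 4 fragments:
  13–42 → 30 bp
  43–49 → 7 bp
  50–70 → 21 bp
  71–104 then 1–12 → 34 + 12 = 46 bp
Sorted largest to smallest: 46, 30, 21, 7 bp.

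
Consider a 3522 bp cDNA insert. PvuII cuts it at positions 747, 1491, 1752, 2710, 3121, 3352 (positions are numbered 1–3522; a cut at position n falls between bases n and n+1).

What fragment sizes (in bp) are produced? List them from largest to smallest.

Linear molecule, 6 cuts → 7 fragments:
  747 − 0 = 747 bp
  1491 − 747 = 744 bp
  1752 − 1491 = 261 bp
  2710 − 1752 = 958 bp
  3121 − 2710 = 411 bp
  3352 − 3121 = 231 bp
  3522 − 3352 = 170 bp
Sorted largest to smallest: 958, 747, 744, 411, 261, 231, 170 bp.

958, 747, 744, 411, 261, 231, 170 bp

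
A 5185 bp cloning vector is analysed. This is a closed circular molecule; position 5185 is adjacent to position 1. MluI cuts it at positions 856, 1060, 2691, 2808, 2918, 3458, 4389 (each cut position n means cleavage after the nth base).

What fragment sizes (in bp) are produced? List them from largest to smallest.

1652, 1631, 931, 540, 204, 117, 110 bp

Circular molecule, 7 cuts → 7 fragments:
  1060 − 856 = 204 bp
  2691 − 1060 = 1631 bp
  2808 − 2691 = 117 bp
  2918 − 2808 = 110 bp
  3458 − 2918 = 540 bp
  4389 − 3458 = 931 bp
  wrap: 5185 − 4389 + 856 = 1652 bp
Sorted largest to smallest: 1652, 1631, 931, 540, 204, 117, 110 bp.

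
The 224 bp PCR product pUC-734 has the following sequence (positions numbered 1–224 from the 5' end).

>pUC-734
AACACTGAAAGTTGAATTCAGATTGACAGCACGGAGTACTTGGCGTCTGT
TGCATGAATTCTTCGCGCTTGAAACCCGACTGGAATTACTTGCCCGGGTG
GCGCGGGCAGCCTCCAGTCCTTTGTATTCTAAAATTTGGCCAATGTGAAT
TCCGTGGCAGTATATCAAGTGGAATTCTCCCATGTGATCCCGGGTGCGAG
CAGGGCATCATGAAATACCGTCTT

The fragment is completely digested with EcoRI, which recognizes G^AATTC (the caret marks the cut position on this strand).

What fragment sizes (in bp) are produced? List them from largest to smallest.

EcoRI sites (GAATTC) start at positions 14, 56, 147, 172.
EcoRI cuts after the first base of each site, so after positions 14, 56, 147, 172.
Linear molecule, 4 cuts → 5 fragments:
  1–14 → 14 bp
  15–56 → 42 bp
  57–147 → 91 bp
  148–172 → 25 bp
  173–224 → 52 bp
Sorted largest to smallest: 91, 52, 42, 25, 14 bp.

91, 52, 42, 25, 14 bp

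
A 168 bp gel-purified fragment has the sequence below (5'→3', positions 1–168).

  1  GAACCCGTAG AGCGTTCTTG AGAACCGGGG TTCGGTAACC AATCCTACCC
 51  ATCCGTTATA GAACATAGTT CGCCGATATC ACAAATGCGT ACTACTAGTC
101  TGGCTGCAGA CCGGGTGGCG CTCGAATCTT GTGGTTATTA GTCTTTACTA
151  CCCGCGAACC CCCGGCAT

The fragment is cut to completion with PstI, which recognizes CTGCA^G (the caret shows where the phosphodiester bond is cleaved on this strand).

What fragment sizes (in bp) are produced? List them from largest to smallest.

108, 60 bp

The PstI site (CTGCAG) starts at position 104.
PstI cuts after base 5 of each site (before the last base), so after position 108.
Linear molecule, 1 cut → 2 fragments:
  1–108 → 108 bp
  109–168 → 60 bp
Sorted largest to smallest: 108, 60 bp.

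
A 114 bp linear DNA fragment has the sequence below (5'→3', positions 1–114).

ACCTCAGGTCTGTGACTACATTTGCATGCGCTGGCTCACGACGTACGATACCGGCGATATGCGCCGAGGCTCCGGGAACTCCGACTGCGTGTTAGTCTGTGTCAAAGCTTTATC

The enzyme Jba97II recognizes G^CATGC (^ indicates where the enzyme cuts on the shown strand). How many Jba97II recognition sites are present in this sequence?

GCATGC occurs starting at position 24.
Jba97II cuts at 1 site.

1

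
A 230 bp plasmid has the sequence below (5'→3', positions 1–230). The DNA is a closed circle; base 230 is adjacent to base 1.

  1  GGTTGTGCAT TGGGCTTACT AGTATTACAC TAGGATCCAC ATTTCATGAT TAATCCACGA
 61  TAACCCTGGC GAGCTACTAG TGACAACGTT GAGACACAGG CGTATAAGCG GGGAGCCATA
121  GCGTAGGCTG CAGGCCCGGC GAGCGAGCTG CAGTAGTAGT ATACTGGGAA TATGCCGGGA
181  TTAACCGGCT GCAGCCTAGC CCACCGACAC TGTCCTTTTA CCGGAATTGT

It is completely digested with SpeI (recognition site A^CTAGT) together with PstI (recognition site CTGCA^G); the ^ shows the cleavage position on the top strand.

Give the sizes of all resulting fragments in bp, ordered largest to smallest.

SpeI sites (ACTAGT) start at positions 18, 76.
SpeI cuts after the first base of each site, so after positions 18, 76.
PstI sites (CTGCAG) start at positions 128, 148, 189.
PstI cuts after base 5 of each site (before the last base), so after positions 132, 152, 193.
Combined cut positions: 18, 76, 132, 152, 193.
Circular molecule, 5 cuts → 5 fragments:
  19–76 → 58 bp
  77–132 → 56 bp
  133–152 → 20 bp
  153–193 → 41 bp
  194–230 then 1–18 → 37 + 18 = 55 bp
Sorted largest to smallest: 58, 56, 55, 41, 20 bp.

58, 56, 55, 41, 20 bp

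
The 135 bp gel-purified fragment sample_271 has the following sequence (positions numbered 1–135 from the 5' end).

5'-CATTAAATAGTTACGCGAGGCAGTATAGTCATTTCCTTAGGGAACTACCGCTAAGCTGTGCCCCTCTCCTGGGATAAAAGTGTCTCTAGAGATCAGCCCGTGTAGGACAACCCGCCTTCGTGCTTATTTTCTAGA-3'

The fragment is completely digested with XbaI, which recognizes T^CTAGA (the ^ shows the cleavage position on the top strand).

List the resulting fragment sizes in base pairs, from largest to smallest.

85, 45, 5 bp

XbaI sites (TCTAGA) start at positions 85, 130.
XbaI cuts after the first base of each site, so after positions 85, 130.
Linear molecule, 2 cuts → 3 fragments:
  1–85 → 85 bp
  86–130 → 45 bp
  131–135 → 5 bp
Sorted largest to smallest: 85, 45, 5 bp.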